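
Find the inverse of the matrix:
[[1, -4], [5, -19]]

For [[a,b],[c,d]], inverse = (1/det)·[[d,-b],[-c,a]]
det = (1)(-19) - (-4)(5) = -19 - -20 = 1
Inverse = [[-19, 4], [-5, 1]]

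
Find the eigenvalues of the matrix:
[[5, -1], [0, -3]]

Characteristic equation: det(A - λI) = 0
λ² - (trace)λ + (det) = 0
trace = 5 + -3 = 2, det = (5)(-3) - (-1)(0) = -15
λ² - (2)λ + (-15) = 0
λ = (2 ± √((2)² - 4·(-15))) / 2 = (2 ± √64) / 2
Solving: λ = -3, 5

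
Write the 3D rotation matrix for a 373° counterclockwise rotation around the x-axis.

Rotation matrix for counterclockwise 373° around x-axis:
cos(373°) = 0.9744, sin(373°) = 0.2250
Result: [[1, 0, 0], [0, 0.9744, -0.2250], [0, 0.2250, 0.9744]]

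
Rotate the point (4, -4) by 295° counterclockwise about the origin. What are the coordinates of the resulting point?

Rotation matrix for 295°: [[cos 295°, -sin 295°], [sin 295°, cos 295°]] ≈ [[0.422618, 0.906308], [-0.906308, 0.422618]]
[[0.422618, 0.906308], [-0.906308, 0.422618]] × [4, -4]ᵀ ≈ [-1.9348, -5.3157]ᵀ
Result: (-1.9348, -5.3157)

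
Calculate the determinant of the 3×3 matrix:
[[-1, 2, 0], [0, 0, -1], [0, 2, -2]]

Expansion along first row:
det = -1·det([[0,-1],[2,-2]]) - 2·det([[0,-1],[0,-2]]) + 0·det([[0,0],[0,2]])
    = -1·(0·-2 - -1·2) - 2·(0·-2 - -1·0) + 0·(0·2 - 0·0)
    = -1·2 - 2·0 + 0·0
    = -2 + 0 + 0 = -2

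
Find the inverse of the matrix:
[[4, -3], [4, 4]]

For [[a,b],[c,d]], inverse = (1/det)·[[d,-b],[-c,a]]
det = (4)(4) - (-3)(4) = 16 - -12 = 28
Inverse = (1/28)·[[4, 3], [-4, 4]]
= [[1/7, 3/28], [-1/7, 1/7]]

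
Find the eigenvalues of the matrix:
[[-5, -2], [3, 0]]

Characteristic equation: det(A - λI) = 0
λ² - (trace)λ + (det) = 0
trace = -5 + 0 = -5, det = (-5)(0) - (-2)(3) = 6
λ² - (-5)λ + (6) = 0
λ = (-5 ± √((-5)² - 4·(6))) / 2 = (-5 ± √1) / 2
Solving: λ = -3, -2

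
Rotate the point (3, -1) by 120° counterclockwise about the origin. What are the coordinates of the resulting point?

Rotation matrix for 120°: [[cos 120°, -sin 120°], [sin 120°, cos 120°]] ≈ [[-0.500000, -0.866025], [0.866025, -0.500000]]
[[-0.500000, -0.866025], [0.866025, -0.500000]] × [3, -1]ᵀ ≈ [-0.6340, 3.0981]ᵀ
Result: (-0.6340, 3.0981)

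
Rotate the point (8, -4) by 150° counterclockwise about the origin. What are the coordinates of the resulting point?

Rotation matrix for 150°: [[cos 150°, -sin 150°], [sin 150°, cos 150°]] ≈ [[-0.866025, -0.500000], [0.500000, -0.866025]]
[[-0.866025, -0.500000], [0.500000, -0.866025]] × [8, -4]ᵀ ≈ [-4.9282, 7.4641]ᵀ
Result: (-4.9282, 7.4641)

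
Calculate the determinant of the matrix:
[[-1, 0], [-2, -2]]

For a 2×2 matrix [[a, b], [c, d]], det = ad - bc
det = (-1)(-2) - (0)(-2) = 2 - 0 = 2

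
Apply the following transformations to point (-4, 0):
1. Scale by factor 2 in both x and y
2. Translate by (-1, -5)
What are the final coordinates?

Step 1: Scale (-4, 0) by 2 → (-8, 0)
Step 2: Translate by (-1, -5) → (-9, -5)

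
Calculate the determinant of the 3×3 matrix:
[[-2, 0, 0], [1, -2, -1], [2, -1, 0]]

Expansion along first row:
det = -2·det([[-2,-1],[-1,0]]) - 0·det([[1,-1],[2,0]]) + 0·det([[1,-2],[2,-1]])
    = -2·(-2·0 - -1·-1) - 0·(1·0 - -1·2) + 0·(1·-1 - -2·2)
    = -2·-1 - 0·2 + 0·3
    = 2 + 0 + 0 = 2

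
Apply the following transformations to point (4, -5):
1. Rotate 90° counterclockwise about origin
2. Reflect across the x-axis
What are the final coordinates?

Step 1: Rotate 90° → (5, 4)
Step 2: Reflect across x-axis → (5, -4)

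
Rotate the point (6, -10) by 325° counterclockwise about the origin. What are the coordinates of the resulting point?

Rotation matrix for 325°: [[cos 325°, -sin 325°], [sin 325°, cos 325°]] ≈ [[0.819152, 0.573576], [-0.573576, 0.819152]]
[[0.819152, 0.573576], [-0.573576, 0.819152]] × [6, -10]ᵀ ≈ [-0.8209, -11.6330]ᵀ
Result: (-0.8209, -11.6330)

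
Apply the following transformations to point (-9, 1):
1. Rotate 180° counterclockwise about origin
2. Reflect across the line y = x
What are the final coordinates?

Step 1: Rotate 180° → (9, -1)
Step 2: Reflect across line y = x → (-1, 9)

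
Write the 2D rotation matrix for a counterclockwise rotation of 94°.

Rotation matrix formula: [[cos θ, -sin θ], [sin θ, cos θ]]
For θ = 94°:
cos(94°) = -0.0698
sin(94°) = 0.9976
Result: [[-0.0698, -0.9976], [0.9976, -0.0698]]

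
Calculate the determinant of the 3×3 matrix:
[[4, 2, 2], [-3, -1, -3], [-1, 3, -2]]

Expansion along first row:
det = 4·det([[-1,-3],[3,-2]]) - 2·det([[-3,-3],[-1,-2]]) + 2·det([[-3,-1],[-1,3]])
    = 4·(-1·-2 - -3·3) - 2·(-3·-2 - -3·-1) + 2·(-3·3 - -1·-1)
    = 4·11 - 2·3 + 2·-10
    = 44 + -6 + -20 = 18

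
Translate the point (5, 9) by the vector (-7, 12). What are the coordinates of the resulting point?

Translation by (-7, 12) (homogeneous matrix [[1, 0, -7], [0, 1, 12], [0, 0, 1]]):
x' = 5 + -7 = -2
y' = 9 + 12 = 21
Result: (-2, 21)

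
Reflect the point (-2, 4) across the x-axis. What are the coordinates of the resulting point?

Reflection across x-axis: (-2, 4) → (-2, -4)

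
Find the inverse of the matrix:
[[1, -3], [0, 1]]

For [[a,b],[c,d]], inverse = (1/det)·[[d,-b],[-c,a]]
det = (1)(1) - (-3)(0) = 1 - 0 = 1
Inverse = [[1, 3], [0, 1]]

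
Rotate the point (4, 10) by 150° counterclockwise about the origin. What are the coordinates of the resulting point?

Rotation matrix for 150°: [[cos 150°, -sin 150°], [sin 150°, cos 150°]] ≈ [[-0.866025, -0.500000], [0.500000, -0.866025]]
[[-0.866025, -0.500000], [0.500000, -0.866025]] × [4, 10]ᵀ ≈ [-8.4641, -6.6603]ᵀ
Result: (-8.4641, -6.6603)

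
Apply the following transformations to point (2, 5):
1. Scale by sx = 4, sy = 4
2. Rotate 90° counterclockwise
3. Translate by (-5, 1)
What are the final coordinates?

Step 1: Scale → (8, 20)
Step 2: Rotate 90° → (-20, 8)
Step 3: Translate → (-25, 9)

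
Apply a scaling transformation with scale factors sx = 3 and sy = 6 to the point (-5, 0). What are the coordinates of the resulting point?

Scaling matrix:
[[3, 0], [0, 6]]
Result: (-5 × 3, 0 × 6) = (-15, 0)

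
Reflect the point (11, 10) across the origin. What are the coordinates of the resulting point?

Reflection across origin: (11, 10) → (-11, -10)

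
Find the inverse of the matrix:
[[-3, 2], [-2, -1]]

For [[a,b],[c,d]], inverse = (1/det)·[[d,-b],[-c,a]]
det = (-3)(-1) - (2)(-2) = 3 - -4 = 7
Inverse = (1/7)·[[-1, -2], [2, -3]]
= [[-1/7, -2/7], [2/7, -3/7]]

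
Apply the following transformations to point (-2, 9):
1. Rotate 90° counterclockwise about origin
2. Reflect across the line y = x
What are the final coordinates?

Step 1: Rotate 90° → (-9, -2)
Step 2: Reflect across line y = x → (-2, -9)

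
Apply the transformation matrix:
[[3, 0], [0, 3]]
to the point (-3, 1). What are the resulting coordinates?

Matrix multiplication:
[[3, 0], [0, 3]] × [-3, 1]ᵀ
= [(3)(-3) + (0)(1), (0)(-3) + (3)(1)]ᵀ
= [-9, 3]ᵀ
Result: (-9, 3)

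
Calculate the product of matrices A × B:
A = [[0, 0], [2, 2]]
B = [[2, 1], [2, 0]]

Matrix multiplication:
C[0][0] = 0×2 + 0×2 = 0
C[0][1] = 0×1 + 0×0 = 0
C[1][0] = 2×2 + 2×2 = 8
C[1][1] = 2×1 + 2×0 = 2
Result: [[0, 0], [8, 2]]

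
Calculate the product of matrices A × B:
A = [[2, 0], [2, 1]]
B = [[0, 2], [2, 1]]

Matrix multiplication:
C[0][0] = 2×0 + 0×2 = 0
C[0][1] = 2×2 + 0×1 = 4
C[1][0] = 2×0 + 1×2 = 2
C[1][1] = 2×2 + 1×1 = 5
Result: [[0, 4], [2, 5]]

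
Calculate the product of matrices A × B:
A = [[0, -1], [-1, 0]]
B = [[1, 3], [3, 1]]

Matrix multiplication:
C[0][0] = 0×1 + -1×3 = -3
C[0][1] = 0×3 + -1×1 = -1
C[1][0] = -1×1 + 0×3 = -1
C[1][1] = -1×3 + 0×1 = -3
Result: [[-3, -1], [-1, -3]]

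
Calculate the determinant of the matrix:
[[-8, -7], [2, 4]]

For a 2×2 matrix [[a, b], [c, d]], det = ad - bc
det = (-8)(4) - (-7)(2) = -32 - -14 = -18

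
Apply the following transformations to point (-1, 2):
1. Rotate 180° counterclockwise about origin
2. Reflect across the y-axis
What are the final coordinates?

Step 1: Rotate 180° → (1, -2)
Step 2: Reflect across y-axis → (-1, -2)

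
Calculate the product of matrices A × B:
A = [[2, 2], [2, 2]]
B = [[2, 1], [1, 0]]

Matrix multiplication:
C[0][0] = 2×2 + 2×1 = 6
C[0][1] = 2×1 + 2×0 = 2
C[1][0] = 2×2 + 2×1 = 6
C[1][1] = 2×1 + 2×0 = 2
Result: [[6, 2], [6, 2]]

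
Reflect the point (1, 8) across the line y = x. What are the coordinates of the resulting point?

Reflection across line y = x: (1, 8) → (8, 1)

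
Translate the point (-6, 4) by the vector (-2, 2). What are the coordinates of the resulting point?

Translation by (-2, 2) (homogeneous matrix [[1, 0, -2], [0, 1, 2], [0, 0, 1]]):
x' = -6 + -2 = -8
y' = 4 + 2 = 6
Result: (-8, 6)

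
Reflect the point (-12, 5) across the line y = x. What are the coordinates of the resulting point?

Reflection across line y = x: (-12, 5) → (5, -12)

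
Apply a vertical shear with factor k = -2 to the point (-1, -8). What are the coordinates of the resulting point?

Shear matrix for vertical shear with factor k = -2:
[[1, 0], [-2, 1]]
Result: (-1, -8) → (-1, -6)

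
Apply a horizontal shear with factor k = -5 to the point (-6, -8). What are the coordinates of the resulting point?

Shear matrix for horizontal shear with factor k = -5:
[[1, -5], [0, 1]]
Result: (-6, -8) → (34, -8)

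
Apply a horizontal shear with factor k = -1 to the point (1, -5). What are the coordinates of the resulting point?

Shear matrix for horizontal shear with factor k = -1:
[[1, -1], [0, 1]]
Result: (1, -5) → (6, -5)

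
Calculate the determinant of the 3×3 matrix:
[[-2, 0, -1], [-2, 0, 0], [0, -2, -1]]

Expansion along first row:
det = -2·det([[0,0],[-2,-1]]) - 0·det([[-2,0],[0,-1]]) + -1·det([[-2,0],[0,-2]])
    = -2·(0·-1 - 0·-2) - 0·(-2·-1 - 0·0) + -1·(-2·-2 - 0·0)
    = -2·0 - 0·2 + -1·4
    = 0 + 0 + -4 = -4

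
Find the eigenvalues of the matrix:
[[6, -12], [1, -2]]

Characteristic equation: det(A - λI) = 0
λ² - (trace)λ + (det) = 0
trace = 6 + -2 = 4, det = (6)(-2) - (-12)(1) = 0
λ² - (4)λ + (0) = 0
λ = (4 ± √((4)² - 4·(0))) / 2 = (4 ± √16) / 2
Solving: λ = 0, 4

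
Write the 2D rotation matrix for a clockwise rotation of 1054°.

Rotation matrix formula: [[cos θ, -sin θ], [sin θ, cos θ]]
A clockwise rotation by 1054° is equivalent to a counterclockwise rotation by -1054°.
For θ = -1054°:
cos(-1054°) = 0.8988
sin(-1054°) = 0.4384
Result: [[0.8988, -0.4384], [0.4384, 0.8988]]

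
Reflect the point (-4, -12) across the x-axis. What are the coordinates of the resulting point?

Reflection across x-axis: (-4, -12) → (-4, 12)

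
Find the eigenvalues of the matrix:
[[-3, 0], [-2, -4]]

Characteristic equation: det(A - λI) = 0
λ² - (trace)λ + (det) = 0
trace = -3 + -4 = -7, det = (-3)(-4) - (0)(-2) = 12
λ² - (-7)λ + (12) = 0
λ = (-7 ± √((-7)² - 4·(12))) / 2 = (-7 ± √1) / 2
Solving: λ = -4, -3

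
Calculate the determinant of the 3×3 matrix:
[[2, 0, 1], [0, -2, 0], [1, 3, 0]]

Expansion along first row:
det = 2·det([[-2,0],[3,0]]) - 0·det([[0,0],[1,0]]) + 1·det([[0,-2],[1,3]])
    = 2·(-2·0 - 0·3) - 0·(0·0 - 0·1) + 1·(0·3 - -2·1)
    = 2·0 - 0·0 + 1·2
    = 0 + 0 + 2 = 2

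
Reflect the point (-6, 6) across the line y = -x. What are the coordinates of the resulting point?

Reflection across line y = -x: (-6, 6) → (-6, 6)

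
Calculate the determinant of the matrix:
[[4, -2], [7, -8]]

For a 2×2 matrix [[a, b], [c, d]], det = ad - bc
det = (4)(-8) - (-2)(7) = -32 - -14 = -18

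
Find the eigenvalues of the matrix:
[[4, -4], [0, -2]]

Characteristic equation: det(A - λI) = 0
λ² - (trace)λ + (det) = 0
trace = 4 + -2 = 2, det = (4)(-2) - (-4)(0) = -8
λ² - (2)λ + (-8) = 0
λ = (2 ± √((2)² - 4·(-8))) / 2 = (2 ± √36) / 2
Solving: λ = -2, 4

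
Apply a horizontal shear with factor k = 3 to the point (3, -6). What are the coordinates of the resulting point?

Shear matrix for horizontal shear with factor k = 3:
[[1, 3], [0, 1]]
Result: (3, -6) → (-15, -6)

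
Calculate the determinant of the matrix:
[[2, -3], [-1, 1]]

For a 2×2 matrix [[a, b], [c, d]], det = ad - bc
det = (2)(1) - (-3)(-1) = 2 - 3 = -1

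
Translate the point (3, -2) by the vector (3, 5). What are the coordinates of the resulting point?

Translation by (3, 5) (homogeneous matrix [[1, 0, 3], [0, 1, 5], [0, 0, 1]]):
x' = 3 + 3 = 6
y' = -2 + 5 = 3
Result: (6, 3)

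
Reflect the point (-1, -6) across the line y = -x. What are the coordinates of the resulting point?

Reflection across line y = -x: (-1, -6) → (6, 1)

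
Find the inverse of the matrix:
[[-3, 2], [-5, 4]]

For [[a,b],[c,d]], inverse = (1/det)·[[d,-b],[-c,a]]
det = (-3)(4) - (2)(-5) = -12 - -10 = -2
Inverse = (1/-2)·[[4, -2], [5, -3]]
= [[-2, 1], [-5/2, 3/2]]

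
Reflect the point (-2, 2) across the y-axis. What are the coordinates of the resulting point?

Reflection across y-axis: (-2, 2) → (2, 2)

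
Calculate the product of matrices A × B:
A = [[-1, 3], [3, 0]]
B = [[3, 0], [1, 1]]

Matrix multiplication:
C[0][0] = -1×3 + 3×1 = 0
C[0][1] = -1×0 + 3×1 = 3
C[1][0] = 3×3 + 0×1 = 9
C[1][1] = 3×0 + 0×1 = 0
Result: [[0, 3], [9, 0]]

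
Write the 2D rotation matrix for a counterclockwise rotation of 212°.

Rotation matrix formula: [[cos θ, -sin θ], [sin θ, cos θ]]
For θ = 212°:
cos(212°) = -0.8480
sin(212°) = -0.5299
Result: [[-0.8480, 0.5299], [-0.5299, -0.8480]]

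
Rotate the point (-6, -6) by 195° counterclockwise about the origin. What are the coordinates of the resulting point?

Rotation matrix for 195°: [[cos 195°, -sin 195°], [sin 195°, cos 195°]] ≈ [[-0.965926, 0.258819], [-0.258819, -0.965926]]
[[-0.965926, 0.258819], [-0.258819, -0.965926]] × [-6, -6]ᵀ ≈ [4.2426, 7.3485]ᵀ
Result: (4.2426, 7.3485)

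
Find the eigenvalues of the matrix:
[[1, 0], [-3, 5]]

Characteristic equation: det(A - λI) = 0
λ² - (trace)λ + (det) = 0
trace = 1 + 5 = 6, det = (1)(5) - (0)(-3) = 5
λ² - (6)λ + (5) = 0
λ = (6 ± √((6)² - 4·(5))) / 2 = (6 ± √16) / 2
Solving: λ = 1, 5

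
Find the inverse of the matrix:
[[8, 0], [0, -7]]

For [[a,b],[c,d]], inverse = (1/det)·[[d,-b],[-c,a]]
det = (8)(-7) - (0)(0) = -56 - 0 = -56
Inverse = (1/-56)·[[-7, 0], [0, 8]]
= [[1/8, 0], [0, -1/7]]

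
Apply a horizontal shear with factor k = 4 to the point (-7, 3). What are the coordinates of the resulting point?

Shear matrix for horizontal shear with factor k = 4:
[[1, 4], [0, 1]]
Result: (-7, 3) → (5, 3)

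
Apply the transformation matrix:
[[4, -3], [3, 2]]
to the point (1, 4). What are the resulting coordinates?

Matrix multiplication:
[[4, -3], [3, 2]] × [1, 4]ᵀ
= [(4)(1) + (-3)(4), (3)(1) + (2)(4)]ᵀ
= [-8, 11]ᵀ
Result: (-8, 11)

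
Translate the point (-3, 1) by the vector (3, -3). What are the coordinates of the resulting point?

Translation by (3, -3) (homogeneous matrix [[1, 0, 3], [0, 1, -3], [0, 0, 1]]):
x' = -3 + 3 = 0
y' = 1 + -3 = -2
Result: (0, -2)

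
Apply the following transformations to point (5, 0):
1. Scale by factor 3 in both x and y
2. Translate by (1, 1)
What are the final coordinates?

Step 1: Scale (5, 0) by 3 → (15, 0)
Step 2: Translate by (1, 1) → (16, 1)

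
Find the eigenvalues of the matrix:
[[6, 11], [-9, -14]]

Characteristic equation: det(A - λI) = 0
λ² - (trace)λ + (det) = 0
trace = 6 + -14 = -8, det = (6)(-14) - (11)(-9) = 15
λ² - (-8)λ + (15) = 0
λ = (-8 ± √((-8)² - 4·(15))) / 2 = (-8 ± √4) / 2
Solving: λ = -5, -3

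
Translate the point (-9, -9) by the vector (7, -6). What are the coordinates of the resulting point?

Translation by (7, -6) (homogeneous matrix [[1, 0, 7], [0, 1, -6], [0, 0, 1]]):
x' = -9 + 7 = -2
y' = -9 + -6 = -15
Result: (-2, -15)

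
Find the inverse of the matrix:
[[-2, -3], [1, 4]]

For [[a,b],[c,d]], inverse = (1/det)·[[d,-b],[-c,a]]
det = (-2)(4) - (-3)(1) = -8 - -3 = -5
Inverse = (1/-5)·[[4, 3], [-1, -2]]
= [[-4/5, -3/5], [1/5, 2/5]]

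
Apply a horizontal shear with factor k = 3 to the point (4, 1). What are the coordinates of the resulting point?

Shear matrix for horizontal shear with factor k = 3:
[[1, 3], [0, 1]]
Result: (4, 1) → (7, 1)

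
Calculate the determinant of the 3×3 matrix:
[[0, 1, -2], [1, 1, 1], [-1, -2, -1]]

Expansion along first row:
det = 0·det([[1,1],[-2,-1]]) - 1·det([[1,1],[-1,-1]]) + -2·det([[1,1],[-1,-2]])
    = 0·(1·-1 - 1·-2) - 1·(1·-1 - 1·-1) + -2·(1·-2 - 1·-1)
    = 0·1 - 1·0 + -2·-1
    = 0 + 0 + 2 = 2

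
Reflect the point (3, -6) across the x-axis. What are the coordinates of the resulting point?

Reflection across x-axis: (3, -6) → (3, 6)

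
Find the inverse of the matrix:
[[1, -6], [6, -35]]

For [[a,b],[c,d]], inverse = (1/det)·[[d,-b],[-c,a]]
det = (1)(-35) - (-6)(6) = -35 - -36 = 1
Inverse = [[-35, 6], [-6, 1]]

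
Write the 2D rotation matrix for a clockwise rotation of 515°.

Rotation matrix formula: [[cos θ, -sin θ], [sin θ, cos θ]]
A clockwise rotation by 515° is equivalent to a counterclockwise rotation by -515°.
For θ = -515°:
cos(-515°) = -0.9063
sin(-515°) = -0.4226
Result: [[-0.9063, 0.4226], [-0.4226, -0.9063]]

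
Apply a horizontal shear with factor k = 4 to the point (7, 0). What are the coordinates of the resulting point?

Shear matrix for horizontal shear with factor k = 4:
[[1, 4], [0, 1]]
Result: (7, 0) → (7, 0)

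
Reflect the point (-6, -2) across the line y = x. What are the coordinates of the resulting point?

Reflection across line y = x: (-6, -2) → (-2, -6)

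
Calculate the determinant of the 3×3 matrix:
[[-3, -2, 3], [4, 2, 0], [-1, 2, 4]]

Expansion along first row:
det = -3·det([[2,0],[2,4]]) - -2·det([[4,0],[-1,4]]) + 3·det([[4,2],[-1,2]])
    = -3·(2·4 - 0·2) - -2·(4·4 - 0·-1) + 3·(4·2 - 2·-1)
    = -3·8 - -2·16 + 3·10
    = -24 + 32 + 30 = 38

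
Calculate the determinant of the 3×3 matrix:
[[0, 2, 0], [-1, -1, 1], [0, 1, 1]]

Expansion along first row:
det = 0·det([[-1,1],[1,1]]) - 2·det([[-1,1],[0,1]]) + 0·det([[-1,-1],[0,1]])
    = 0·(-1·1 - 1·1) - 2·(-1·1 - 1·0) + 0·(-1·1 - -1·0)
    = 0·-2 - 2·-1 + 0·-1
    = 0 + 2 + 0 = 2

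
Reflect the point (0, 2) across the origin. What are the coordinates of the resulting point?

Reflection across origin: (0, 2) → (0, -2)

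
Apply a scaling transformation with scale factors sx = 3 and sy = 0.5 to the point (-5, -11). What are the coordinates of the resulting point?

Scaling matrix:
[[3, 0], [0, 0.50]]
Result: (-5 × 3, -11 × 0.5) = (-15, -5.5)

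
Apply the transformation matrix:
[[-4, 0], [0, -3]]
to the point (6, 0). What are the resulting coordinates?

Matrix multiplication:
[[-4, 0], [0, -3]] × [6, 0]ᵀ
= [(-4)(6) + (0)(0), (0)(6) + (-3)(0)]ᵀ
= [-24, 0]ᵀ
Result: (-24, 0)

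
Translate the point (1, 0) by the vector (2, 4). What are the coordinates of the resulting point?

Translation by (2, 4) (homogeneous matrix [[1, 0, 2], [0, 1, 4], [0, 0, 1]]):
x' = 1 + 2 = 3
y' = 0 + 4 = 4
Result: (3, 4)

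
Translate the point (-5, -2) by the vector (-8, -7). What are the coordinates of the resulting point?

Translation by (-8, -7) (homogeneous matrix [[1, 0, -8], [0, 1, -7], [0, 0, 1]]):
x' = -5 + -8 = -13
y' = -2 + -7 = -9
Result: (-13, -9)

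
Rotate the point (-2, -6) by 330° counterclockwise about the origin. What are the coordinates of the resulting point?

Rotation matrix for 330°: [[cos 330°, -sin 330°], [sin 330°, cos 330°]] ≈ [[0.866025, 0.500000], [-0.500000, 0.866025]]
[[0.866025, 0.500000], [-0.500000, 0.866025]] × [-2, -6]ᵀ ≈ [-4.7321, -4.1962]ᵀ
Result: (-4.7321, -4.1962)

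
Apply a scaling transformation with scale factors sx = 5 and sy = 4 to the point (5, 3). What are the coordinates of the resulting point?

Scaling matrix:
[[5, 0], [0, 4]]
Result: (5 × 5, 3 × 4) = (25, 12)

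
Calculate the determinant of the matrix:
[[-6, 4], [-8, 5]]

For a 2×2 matrix [[a, b], [c, d]], det = ad - bc
det = (-6)(5) - (4)(-8) = -30 - -32 = 2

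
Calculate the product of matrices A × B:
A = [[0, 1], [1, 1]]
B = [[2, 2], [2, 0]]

Matrix multiplication:
C[0][0] = 0×2 + 1×2 = 2
C[0][1] = 0×2 + 1×0 = 0
C[1][0] = 1×2 + 1×2 = 4
C[1][1] = 1×2 + 1×0 = 2
Result: [[2, 0], [4, 2]]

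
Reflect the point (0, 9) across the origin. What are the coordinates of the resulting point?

Reflection across origin: (0, 9) → (0, -9)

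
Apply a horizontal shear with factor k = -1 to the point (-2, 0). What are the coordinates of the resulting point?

Shear matrix for horizontal shear with factor k = -1:
[[1, -1], [0, 1]]
Result: (-2, 0) → (-2, 0)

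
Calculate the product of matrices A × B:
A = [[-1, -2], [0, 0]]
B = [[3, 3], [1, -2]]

Matrix multiplication:
C[0][0] = -1×3 + -2×1 = -5
C[0][1] = -1×3 + -2×-2 = 1
C[1][0] = 0×3 + 0×1 = 0
C[1][1] = 0×3 + 0×-2 = 0
Result: [[-5, 1], [0, 0]]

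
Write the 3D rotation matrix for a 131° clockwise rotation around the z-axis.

Rotation matrix for clockwise 131° around z-axis:
A clockwise rotation by 131° is a counterclockwise rotation by -131°.
cos(-131°) = -0.6561, sin(-131°) = -0.7547
Result: [[-0.6561, 0.7547, 0], [-0.7547, -0.6561, 0], [0, 0, 1]]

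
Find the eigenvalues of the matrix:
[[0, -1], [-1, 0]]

Characteristic equation: det(A - λI) = 0
λ² - (trace)λ + (det) = 0
trace = 0 + 0 = 0, det = (0)(0) - (-1)(-1) = -1
λ² - (0)λ + (-1) = 0
λ = (0 ± √((0)² - 4·(-1))) / 2 = (0 ± √4) / 2
Solving: λ = -1, 1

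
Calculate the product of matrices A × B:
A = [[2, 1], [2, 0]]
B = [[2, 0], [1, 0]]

Matrix multiplication:
C[0][0] = 2×2 + 1×1 = 5
C[0][1] = 2×0 + 1×0 = 0
C[1][0] = 2×2 + 0×1 = 4
C[1][1] = 2×0 + 0×0 = 0
Result: [[5, 0], [4, 0]]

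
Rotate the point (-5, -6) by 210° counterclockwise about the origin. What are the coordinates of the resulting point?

Rotation matrix for 210°: [[cos 210°, -sin 210°], [sin 210°, cos 210°]] ≈ [[-0.866025, 0.500000], [-0.500000, -0.866025]]
[[-0.866025, 0.500000], [-0.500000, -0.866025]] × [-5, -6]ᵀ ≈ [1.3301, 7.6962]ᵀ
Result: (1.3301, 7.6962)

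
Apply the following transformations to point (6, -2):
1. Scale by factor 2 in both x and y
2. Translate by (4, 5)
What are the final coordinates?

Step 1: Scale (6, -2) by 2 → (12, -4)
Step 2: Translate by (4, 5) → (16, 1)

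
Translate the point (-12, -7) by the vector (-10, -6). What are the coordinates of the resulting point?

Translation by (-10, -6) (homogeneous matrix [[1, 0, -10], [0, 1, -6], [0, 0, 1]]):
x' = -12 + -10 = -22
y' = -7 + -6 = -13
Result: (-22, -13)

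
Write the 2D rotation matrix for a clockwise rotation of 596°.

Rotation matrix formula: [[cos θ, -sin θ], [sin θ, cos θ]]
A clockwise rotation by 596° is equivalent to a counterclockwise rotation by -596°.
For θ = -596°:
cos(-596°) = -0.5592
sin(-596°) = 0.8290
Result: [[-0.5592, -0.8290], [0.8290, -0.5592]]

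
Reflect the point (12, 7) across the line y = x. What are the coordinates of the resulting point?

Reflection across line y = x: (12, 7) → (7, 12)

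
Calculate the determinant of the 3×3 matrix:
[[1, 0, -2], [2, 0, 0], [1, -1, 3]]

Expansion along first row:
det = 1·det([[0,0],[-1,3]]) - 0·det([[2,0],[1,3]]) + -2·det([[2,0],[1,-1]])
    = 1·(0·3 - 0·-1) - 0·(2·3 - 0·1) + -2·(2·-1 - 0·1)
    = 1·0 - 0·6 + -2·-2
    = 0 + 0 + 4 = 4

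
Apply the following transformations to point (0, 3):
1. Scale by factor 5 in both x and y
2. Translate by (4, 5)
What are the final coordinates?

Step 1: Scale (0, 3) by 5 → (0, 15)
Step 2: Translate by (4, 5) → (4, 20)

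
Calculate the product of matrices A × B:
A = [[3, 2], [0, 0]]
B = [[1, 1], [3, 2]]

Matrix multiplication:
C[0][0] = 3×1 + 2×3 = 9
C[0][1] = 3×1 + 2×2 = 7
C[1][0] = 0×1 + 0×3 = 0
C[1][1] = 0×1 + 0×2 = 0
Result: [[9, 7], [0, 0]]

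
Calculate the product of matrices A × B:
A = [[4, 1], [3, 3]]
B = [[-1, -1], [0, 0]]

Matrix multiplication:
C[0][0] = 4×-1 + 1×0 = -4
C[0][1] = 4×-1 + 1×0 = -4
C[1][0] = 3×-1 + 3×0 = -3
C[1][1] = 3×-1 + 3×0 = -3
Result: [[-4, -4], [-3, -3]]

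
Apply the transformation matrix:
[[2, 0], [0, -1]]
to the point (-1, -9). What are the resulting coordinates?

Matrix multiplication:
[[2, 0], [0, -1]] × [-1, -9]ᵀ
= [(2)(-1) + (0)(-9), (0)(-1) + (-1)(-9)]ᵀ
= [-2, 9]ᵀ
Result: (-2, 9)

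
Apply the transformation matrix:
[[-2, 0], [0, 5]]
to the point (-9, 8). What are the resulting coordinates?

Matrix multiplication:
[[-2, 0], [0, 5]] × [-9, 8]ᵀ
= [(-2)(-9) + (0)(8), (0)(-9) + (5)(8)]ᵀ
= [18, 40]ᵀ
Result: (18, 40)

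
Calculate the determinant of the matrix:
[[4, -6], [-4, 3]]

For a 2×2 matrix [[a, b], [c, d]], det = ad - bc
det = (4)(3) - (-6)(-4) = 12 - 24 = -12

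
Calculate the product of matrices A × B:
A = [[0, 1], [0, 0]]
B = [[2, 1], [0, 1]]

Matrix multiplication:
C[0][0] = 0×2 + 1×0 = 0
C[0][1] = 0×1 + 1×1 = 1
C[1][0] = 0×2 + 0×0 = 0
C[1][1] = 0×1 + 0×1 = 0
Result: [[0, 1], [0, 0]]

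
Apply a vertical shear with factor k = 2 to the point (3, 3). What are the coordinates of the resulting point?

Shear matrix for vertical shear with factor k = 2:
[[1, 0], [2, 1]]
Result: (3, 3) → (3, 9)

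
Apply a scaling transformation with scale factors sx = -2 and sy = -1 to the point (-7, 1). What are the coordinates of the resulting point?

Scaling matrix:
[[-2, 0], [0, -1]]
Result: (-7 × -2, 1 × -1) = (14, -1)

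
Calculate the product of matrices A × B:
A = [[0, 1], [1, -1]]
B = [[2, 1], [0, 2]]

Matrix multiplication:
C[0][0] = 0×2 + 1×0 = 0
C[0][1] = 0×1 + 1×2 = 2
C[1][0] = 1×2 + -1×0 = 2
C[1][1] = 1×1 + -1×2 = -1
Result: [[0, 2], [2, -1]]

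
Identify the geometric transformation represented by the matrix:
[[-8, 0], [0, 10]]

This matrix represents: non-uniform scaling by sx = -8, sy = 10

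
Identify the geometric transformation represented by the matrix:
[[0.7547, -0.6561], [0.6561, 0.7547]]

This matrix represents: rotation by 41° counterclockwise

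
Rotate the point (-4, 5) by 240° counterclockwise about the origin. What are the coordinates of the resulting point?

Rotation matrix for 240°: [[cos 240°, -sin 240°], [sin 240°, cos 240°]] ≈ [[-0.500000, 0.866025], [-0.866025, -0.500000]]
[[-0.500000, 0.866025], [-0.866025, -0.500000]] × [-4, 5]ᵀ ≈ [6.3301, 0.9641]ᵀ
Result: (6.3301, 0.9641)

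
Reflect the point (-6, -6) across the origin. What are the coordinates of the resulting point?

Reflection across origin: (-6, -6) → (6, 6)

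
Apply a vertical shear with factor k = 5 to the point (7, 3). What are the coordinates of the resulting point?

Shear matrix for vertical shear with factor k = 5:
[[1, 0], [5, 1]]
Result: (7, 3) → (7, 38)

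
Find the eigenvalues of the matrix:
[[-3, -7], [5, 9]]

Characteristic equation: det(A - λI) = 0
λ² - (trace)λ + (det) = 0
trace = -3 + 9 = 6, det = (-3)(9) - (-7)(5) = 8
λ² - (6)λ + (8) = 0
λ = (6 ± √((6)² - 4·(8))) / 2 = (6 ± √4) / 2
Solving: λ = 2, 4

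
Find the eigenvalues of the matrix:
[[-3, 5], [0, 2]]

Characteristic equation: det(A - λI) = 0
λ² - (trace)λ + (det) = 0
trace = -3 + 2 = -1, det = (-3)(2) - (5)(0) = -6
λ² - (-1)λ + (-6) = 0
λ = (-1 ± √((-1)² - 4·(-6))) / 2 = (-1 ± √25) / 2
Solving: λ = -3, 2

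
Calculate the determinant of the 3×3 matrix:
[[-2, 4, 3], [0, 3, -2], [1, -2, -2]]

Expansion along first row:
det = -2·det([[3,-2],[-2,-2]]) - 4·det([[0,-2],[1,-2]]) + 3·det([[0,3],[1,-2]])
    = -2·(3·-2 - -2·-2) - 4·(0·-2 - -2·1) + 3·(0·-2 - 3·1)
    = -2·-10 - 4·2 + 3·-3
    = 20 + -8 + -9 = 3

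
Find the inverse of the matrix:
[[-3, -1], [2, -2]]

For [[a,b],[c,d]], inverse = (1/det)·[[d,-b],[-c,a]]
det = (-3)(-2) - (-1)(2) = 6 - -2 = 8
Inverse = (1/8)·[[-2, 1], [-2, -3]]
= [[-1/4, 1/8], [-1/4, -3/8]]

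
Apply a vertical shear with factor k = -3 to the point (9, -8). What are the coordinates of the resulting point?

Shear matrix for vertical shear with factor k = -3:
[[1, 0], [-3, 1]]
Result: (9, -8) → (9, -35)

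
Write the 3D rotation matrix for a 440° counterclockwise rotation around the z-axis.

Rotation matrix for counterclockwise 440° around z-axis:
cos(440°) = 0.1736, sin(440°) = 0.9848
Result: [[0.1736, -0.9848, 0], [0.9848, 0.1736, 0], [0, 0, 1]]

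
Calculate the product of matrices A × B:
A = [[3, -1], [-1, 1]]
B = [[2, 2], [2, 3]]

Matrix multiplication:
C[0][0] = 3×2 + -1×2 = 4
C[0][1] = 3×2 + -1×3 = 3
C[1][0] = -1×2 + 1×2 = 0
C[1][1] = -1×2 + 1×3 = 1
Result: [[4, 3], [0, 1]]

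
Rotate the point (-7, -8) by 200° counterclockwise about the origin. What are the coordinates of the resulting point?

Rotation matrix for 200°: [[cos 200°, -sin 200°], [sin 200°, cos 200°]] ≈ [[-0.939693, 0.342020], [-0.342020, -0.939693]]
[[-0.939693, 0.342020], [-0.342020, -0.939693]] × [-7, -8]ᵀ ≈ [3.8417, 9.9117]ᵀ
Result: (3.8417, 9.9117)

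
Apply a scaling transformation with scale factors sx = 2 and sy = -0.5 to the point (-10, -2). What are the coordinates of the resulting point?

Scaling matrix:
[[2, 0], [0, -0.50]]
Result: (-10 × 2, -2 × -0.5) = (-20, 1)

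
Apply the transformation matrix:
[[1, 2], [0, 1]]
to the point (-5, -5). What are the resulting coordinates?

Matrix multiplication:
[[1, 2], [0, 1]] × [-5, -5]ᵀ
= [(1)(-5) + (2)(-5), (0)(-5) + (1)(-5)]ᵀ
= [-15, -5]ᵀ
Result: (-15, -5)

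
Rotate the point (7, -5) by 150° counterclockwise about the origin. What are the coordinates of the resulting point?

Rotation matrix for 150°: [[cos 150°, -sin 150°], [sin 150°, cos 150°]] ≈ [[-0.866025, -0.500000], [0.500000, -0.866025]]
[[-0.866025, -0.500000], [0.500000, -0.866025]] × [7, -5]ᵀ ≈ [-3.5622, 7.8301]ᵀ
Result: (-3.5622, 7.8301)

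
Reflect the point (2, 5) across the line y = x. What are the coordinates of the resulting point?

Reflection across line y = x: (2, 5) → (5, 2)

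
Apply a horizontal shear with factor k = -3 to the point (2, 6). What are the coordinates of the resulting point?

Shear matrix for horizontal shear with factor k = -3:
[[1, -3], [0, 1]]
Result: (2, 6) → (-16, 6)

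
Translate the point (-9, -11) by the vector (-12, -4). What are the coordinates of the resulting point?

Translation by (-12, -4) (homogeneous matrix [[1, 0, -12], [0, 1, -4], [0, 0, 1]]):
x' = -9 + -12 = -21
y' = -11 + -4 = -15
Result: (-21, -15)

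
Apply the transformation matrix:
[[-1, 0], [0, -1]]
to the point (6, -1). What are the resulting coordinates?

Matrix multiplication:
[[-1, 0], [0, -1]] × [6, -1]ᵀ
= [(-1)(6) + (0)(-1), (0)(6) + (-1)(-1)]ᵀ
= [-6, 1]ᵀ
Result: (-6, 1)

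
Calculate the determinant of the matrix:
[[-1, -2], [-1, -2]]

For a 2×2 matrix [[a, b], [c, d]], det = ad - bc
det = (-1)(-2) - (-2)(-1) = 2 - 2 = 0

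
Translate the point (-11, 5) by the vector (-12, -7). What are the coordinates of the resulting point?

Translation by (-12, -7) (homogeneous matrix [[1, 0, -12], [0, 1, -7], [0, 0, 1]]):
x' = -11 + -12 = -23
y' = 5 + -7 = -2
Result: (-23, -2)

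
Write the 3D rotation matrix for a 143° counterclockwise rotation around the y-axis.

Rotation matrix for counterclockwise 143° around y-axis:
cos(143°) = -0.7986, sin(143°) = 0.6018
Result: [[-0.7986, 0, 0.6018], [0, 1, 0], [-0.6018, 0, -0.7986]]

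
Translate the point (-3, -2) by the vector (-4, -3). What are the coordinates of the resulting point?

Translation by (-4, -3) (homogeneous matrix [[1, 0, -4], [0, 1, -3], [0, 0, 1]]):
x' = -3 + -4 = -7
y' = -2 + -3 = -5
Result: (-7, -5)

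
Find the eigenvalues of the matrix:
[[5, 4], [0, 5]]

Characteristic equation: det(A - λI) = 0
λ² - (trace)λ + (det) = 0
trace = 5 + 5 = 10, det = (5)(5) - (4)(0) = 25
λ² - (10)λ + (25) = 0
λ = (10 ± √((10)² - 4·(25))) / 2 = (10 ± √0) / 2
Solving: λ = 5, 5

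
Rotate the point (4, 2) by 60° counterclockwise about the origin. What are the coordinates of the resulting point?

Rotation matrix for 60°: [[cos 60°, -sin 60°], [sin 60°, cos 60°]] ≈ [[0.500000, -0.866025], [0.866025, 0.500000]]
[[0.500000, -0.866025], [0.866025, 0.500000]] × [4, 2]ᵀ ≈ [0.2679, 4.4641]ᵀ
Result: (0.2679, 4.4641)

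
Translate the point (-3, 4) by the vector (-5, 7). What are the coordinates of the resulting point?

Translation by (-5, 7) (homogeneous matrix [[1, 0, -5], [0, 1, 7], [0, 0, 1]]):
x' = -3 + -5 = -8
y' = 4 + 7 = 11
Result: (-8, 11)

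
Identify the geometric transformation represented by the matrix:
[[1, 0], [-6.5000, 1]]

This matrix represents: vertical shear with factor -6.5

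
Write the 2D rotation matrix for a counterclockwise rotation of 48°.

Rotation matrix formula: [[cos θ, -sin θ], [sin θ, cos θ]]
For θ = 48°:
cos(48°) = 0.6691
sin(48°) = 0.7431
Result: [[0.6691, -0.7431], [0.7431, 0.6691]]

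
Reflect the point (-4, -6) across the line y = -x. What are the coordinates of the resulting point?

Reflection across line y = -x: (-4, -6) → (6, 4)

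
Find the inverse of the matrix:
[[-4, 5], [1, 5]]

For [[a,b],[c,d]], inverse = (1/det)·[[d,-b],[-c,a]]
det = (-4)(5) - (5)(1) = -20 - 5 = -25
Inverse = (1/-25)·[[5, -5], [-1, -4]]
= [[-1/5, 1/5], [1/25, 4/25]]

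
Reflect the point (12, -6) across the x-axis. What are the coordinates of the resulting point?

Reflection across x-axis: (12, -6) → (12, 6)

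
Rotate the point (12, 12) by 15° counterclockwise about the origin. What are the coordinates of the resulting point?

Rotation matrix for 15°: [[cos 15°, -sin 15°], [sin 15°, cos 15°]] ≈ [[0.965926, -0.258819], [0.258819, 0.965926]]
[[0.965926, -0.258819], [0.258819, 0.965926]] × [12, 12]ᵀ ≈ [8.4853, 14.6969]ᵀ
Result: (8.4853, 14.6969)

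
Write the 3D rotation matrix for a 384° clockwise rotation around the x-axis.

Rotation matrix for clockwise 384° around x-axis:
A clockwise rotation by 384° is a counterclockwise rotation by -384°.
cos(-384°) = 0.9135, sin(-384°) = -0.4067
Result: [[1, 0, 0], [0, 0.9135, 0.4067], [0, -0.4067, 0.9135]]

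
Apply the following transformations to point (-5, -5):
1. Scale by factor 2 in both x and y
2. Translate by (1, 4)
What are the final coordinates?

Step 1: Scale (-5, -5) by 2 → (-10, -10)
Step 2: Translate by (1, 4) → (-9, -6)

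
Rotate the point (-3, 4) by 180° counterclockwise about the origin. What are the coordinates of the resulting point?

Rotation matrix for 180°: [[cos 180°, -sin 180°], [sin 180°, cos 180°]] = [[-1, 0], [0, -1]]
[[-1, 0], [0, -1]] × [-3, 4]ᵀ = [3, -4]ᵀ
Result: (3, -4)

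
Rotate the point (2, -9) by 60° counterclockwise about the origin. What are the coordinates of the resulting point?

Rotation matrix for 60°: [[cos 60°, -sin 60°], [sin 60°, cos 60°]] ≈ [[0.500000, -0.866025], [0.866025, 0.500000]]
[[0.500000, -0.866025], [0.866025, 0.500000]] × [2, -9]ᵀ ≈ [8.7942, -2.7679]ᵀ
Result: (8.7942, -2.7679)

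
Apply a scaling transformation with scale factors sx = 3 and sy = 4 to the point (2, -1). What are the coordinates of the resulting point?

Scaling matrix:
[[3, 0], [0, 4]]
Result: (2 × 3, -1 × 4) = (6, -4)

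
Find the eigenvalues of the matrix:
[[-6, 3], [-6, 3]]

Characteristic equation: det(A - λI) = 0
λ² - (trace)λ + (det) = 0
trace = -6 + 3 = -3, det = (-6)(3) - (3)(-6) = 0
λ² - (-3)λ + (0) = 0
λ = (-3 ± √((-3)² - 4·(0))) / 2 = (-3 ± √9) / 2
Solving: λ = -3, 0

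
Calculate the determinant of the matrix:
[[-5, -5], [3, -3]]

For a 2×2 matrix [[a, b], [c, d]], det = ad - bc
det = (-5)(-3) - (-5)(3) = 15 - -15 = 30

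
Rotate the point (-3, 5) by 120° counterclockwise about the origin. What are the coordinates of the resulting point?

Rotation matrix for 120°: [[cos 120°, -sin 120°], [sin 120°, cos 120°]] ≈ [[-0.500000, -0.866025], [0.866025, -0.500000]]
[[-0.500000, -0.866025], [0.866025, -0.500000]] × [-3, 5]ᵀ ≈ [-2.8301, -5.0981]ᵀ
Result: (-2.8301, -5.0981)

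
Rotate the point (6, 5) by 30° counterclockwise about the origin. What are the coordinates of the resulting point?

Rotation matrix for 30°: [[cos 30°, -sin 30°], [sin 30°, cos 30°]] ≈ [[0.866025, -0.500000], [0.500000, 0.866025]]
[[0.866025, -0.500000], [0.500000, 0.866025]] × [6, 5]ᵀ ≈ [2.6962, 7.3301]ᵀ
Result: (2.6962, 7.3301)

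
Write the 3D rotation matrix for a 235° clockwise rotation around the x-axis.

Rotation matrix for clockwise 235° around x-axis:
A clockwise rotation by 235° is a counterclockwise rotation by -235°.
cos(-235°) = -0.5736, sin(-235°) = 0.8192
Result: [[1, 0, 0], [0, -0.5736, -0.8192], [0, 0.8192, -0.5736]]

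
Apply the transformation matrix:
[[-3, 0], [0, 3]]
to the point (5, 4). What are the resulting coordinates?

Matrix multiplication:
[[-3, 0], [0, 3]] × [5, 4]ᵀ
= [(-3)(5) + (0)(4), (0)(5) + (3)(4)]ᵀ
= [-15, 12]ᵀ
Result: (-15, 12)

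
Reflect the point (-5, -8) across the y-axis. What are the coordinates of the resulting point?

Reflection across y-axis: (-5, -8) → (5, -8)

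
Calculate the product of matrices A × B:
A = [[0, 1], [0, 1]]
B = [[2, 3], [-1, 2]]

Matrix multiplication:
C[0][0] = 0×2 + 1×-1 = -1
C[0][1] = 0×3 + 1×2 = 2
C[1][0] = 0×2 + 1×-1 = -1
C[1][1] = 0×3 + 1×2 = 2
Result: [[-1, 2], [-1, 2]]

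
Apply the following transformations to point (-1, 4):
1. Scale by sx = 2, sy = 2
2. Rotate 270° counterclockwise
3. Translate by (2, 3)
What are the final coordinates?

Step 1: Scale → (-2, 8)
Step 2: Rotate 270° → (8, 2)
Step 3: Translate → (10, 5)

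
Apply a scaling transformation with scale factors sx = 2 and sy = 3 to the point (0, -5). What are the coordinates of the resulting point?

Scaling matrix:
[[2, 0], [0, 3]]
Result: (0 × 2, -5 × 3) = (0, -15)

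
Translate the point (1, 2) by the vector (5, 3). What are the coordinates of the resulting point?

Translation by (5, 3) (homogeneous matrix [[1, 0, 5], [0, 1, 3], [0, 0, 1]]):
x' = 1 + 5 = 6
y' = 2 + 3 = 5
Result: (6, 5)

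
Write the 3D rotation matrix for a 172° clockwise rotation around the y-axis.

Rotation matrix for clockwise 172° around y-axis:
A clockwise rotation by 172° is a counterclockwise rotation by -172°.
cos(-172°) = -0.9903, sin(-172°) = -0.1392
Result: [[-0.9903, 0, -0.1392], [0, 1, 0], [0.1392, 0, -0.9903]]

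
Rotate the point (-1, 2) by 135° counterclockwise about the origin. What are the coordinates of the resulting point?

Rotation matrix for 135°: [[cos 135°, -sin 135°], [sin 135°, cos 135°]] ≈ [[-0.707107, -0.707107], [0.707107, -0.707107]]
[[-0.707107, -0.707107], [0.707107, -0.707107]] × [-1, 2]ᵀ ≈ [-0.7071, -2.1213]ᵀ
Result: (-0.7071, -2.1213)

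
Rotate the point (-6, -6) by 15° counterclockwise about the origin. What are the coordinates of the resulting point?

Rotation matrix for 15°: [[cos 15°, -sin 15°], [sin 15°, cos 15°]] ≈ [[0.965926, -0.258819], [0.258819, 0.965926]]
[[0.965926, -0.258819], [0.258819, 0.965926]] × [-6, -6]ᵀ ≈ [-4.2426, -7.3485]ᵀ
Result: (-4.2426, -7.3485)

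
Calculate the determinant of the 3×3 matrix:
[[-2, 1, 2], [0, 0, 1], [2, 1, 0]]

Expansion along first row:
det = -2·det([[0,1],[1,0]]) - 1·det([[0,1],[2,0]]) + 2·det([[0,0],[2,1]])
    = -2·(0·0 - 1·1) - 1·(0·0 - 1·2) + 2·(0·1 - 0·2)
    = -2·-1 - 1·-2 + 2·0
    = 2 + 2 + 0 = 4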